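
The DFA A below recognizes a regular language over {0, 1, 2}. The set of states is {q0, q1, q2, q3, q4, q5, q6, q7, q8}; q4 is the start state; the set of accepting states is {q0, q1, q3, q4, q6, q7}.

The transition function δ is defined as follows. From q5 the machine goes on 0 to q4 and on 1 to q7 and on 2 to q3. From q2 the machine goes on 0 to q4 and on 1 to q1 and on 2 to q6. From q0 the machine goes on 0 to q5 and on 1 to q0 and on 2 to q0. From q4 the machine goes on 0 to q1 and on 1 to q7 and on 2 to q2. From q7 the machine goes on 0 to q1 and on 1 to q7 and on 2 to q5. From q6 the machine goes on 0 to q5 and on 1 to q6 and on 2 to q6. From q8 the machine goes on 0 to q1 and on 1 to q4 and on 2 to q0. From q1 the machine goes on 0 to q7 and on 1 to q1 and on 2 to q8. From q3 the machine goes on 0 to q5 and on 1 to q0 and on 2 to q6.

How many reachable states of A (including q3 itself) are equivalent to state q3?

All states are reachable from the start state.
Start with accepting vs non-accepting: {q0,q1,q3,q4,q6,q7} | {q2,q5,q8}.
Refine {q0,q1,q3,q4,q6,q7} on symbol 0: members go to different blocks, giving {q0,q3,q6} and {q1,q4,q7}.
No further refinement is possible. Final partition (3 blocks): {q0,q3,q6} | {q2,q5,q8} | {q1,q4,q7}.
State q3 belongs to the block {q0,q3,q6}, which has 3 states.

3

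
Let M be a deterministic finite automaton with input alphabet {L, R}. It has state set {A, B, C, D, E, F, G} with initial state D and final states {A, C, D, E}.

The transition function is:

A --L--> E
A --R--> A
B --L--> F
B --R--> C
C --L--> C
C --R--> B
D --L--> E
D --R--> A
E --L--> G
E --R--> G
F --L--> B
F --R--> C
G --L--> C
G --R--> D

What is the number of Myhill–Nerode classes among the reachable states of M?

5

Initial partition by acceptance: {A,C,D,E} | {B,F,G}.
Split {A,C,D,E} by δ(·,L) → {A,C,D} and {E}.
Split {A,C,D} by δ(·,L) → {A,D} and {C}.
Refine {B,F,G} on symbol L: members go to different blocks, giving {B,F} and {G}.
Stable partition: {A,D} | {B,F} | {E} | {C} | {G} — 5 equivalence classes.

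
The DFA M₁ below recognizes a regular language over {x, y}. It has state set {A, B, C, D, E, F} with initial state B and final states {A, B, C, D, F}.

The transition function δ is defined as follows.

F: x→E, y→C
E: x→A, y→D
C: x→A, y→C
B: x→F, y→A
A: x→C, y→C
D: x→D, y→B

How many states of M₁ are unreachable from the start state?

0

Every one of the 6 states is reachable from B.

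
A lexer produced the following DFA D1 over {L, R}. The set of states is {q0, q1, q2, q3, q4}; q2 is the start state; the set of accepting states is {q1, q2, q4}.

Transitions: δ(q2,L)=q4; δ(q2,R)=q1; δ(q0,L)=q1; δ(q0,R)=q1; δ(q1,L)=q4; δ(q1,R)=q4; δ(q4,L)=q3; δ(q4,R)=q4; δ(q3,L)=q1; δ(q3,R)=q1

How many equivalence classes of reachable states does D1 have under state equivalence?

4

First remove the unreachable states {q0}; 4 states remain.
P0 = {q1,q2,q4} | {q3}.
On input L, block {q1,q2,q4} splits into {q1,q2} and {q4}.
On input R, block {q1,q2} splits into {q1} and {q2}.
The partition is now stable with 4 blocks: {q1} | {q3} | {q4} | {q2}.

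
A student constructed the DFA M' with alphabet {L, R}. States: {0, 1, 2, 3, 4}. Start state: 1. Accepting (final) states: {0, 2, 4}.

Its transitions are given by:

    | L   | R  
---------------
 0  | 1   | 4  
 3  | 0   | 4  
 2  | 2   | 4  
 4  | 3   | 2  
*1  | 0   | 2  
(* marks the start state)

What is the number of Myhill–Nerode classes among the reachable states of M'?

5

All states are reachable from the start state.
Initial partition by acceptance: {0,2,4} | {1,3}.
Split {0,2,4} by δ(·,L) → {0,4} and {2}.
Split {0,4} by δ(·,R) → {0} and {4}.
On input R, block {1,3} splits into {1} and {3}.
The partition is now stable with 5 blocks: {0} | {1} | {2} | {4} | {3}.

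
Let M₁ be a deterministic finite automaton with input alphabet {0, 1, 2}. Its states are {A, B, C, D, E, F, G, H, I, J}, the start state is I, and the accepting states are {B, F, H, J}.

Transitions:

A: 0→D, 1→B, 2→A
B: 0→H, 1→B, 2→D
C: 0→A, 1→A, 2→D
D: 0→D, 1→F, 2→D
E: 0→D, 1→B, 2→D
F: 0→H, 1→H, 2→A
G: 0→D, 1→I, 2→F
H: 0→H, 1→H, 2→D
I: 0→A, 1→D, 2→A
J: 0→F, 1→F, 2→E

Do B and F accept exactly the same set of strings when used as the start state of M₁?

States {C,E,G,J} cannot be reached from the start state, so discard them.
Start with accepting vs non-accepting: {B,F,H} | {A,D,I}.
On input 1, block {A,D,I} splits into {A,D} and {I}.
No further refinement is possible. Final partition (3 blocks): {B,F,H} | {A,D} | {I}.
B and F lie in the same block of the stable partition, so they are equivalent — no string distinguishes them.

Yes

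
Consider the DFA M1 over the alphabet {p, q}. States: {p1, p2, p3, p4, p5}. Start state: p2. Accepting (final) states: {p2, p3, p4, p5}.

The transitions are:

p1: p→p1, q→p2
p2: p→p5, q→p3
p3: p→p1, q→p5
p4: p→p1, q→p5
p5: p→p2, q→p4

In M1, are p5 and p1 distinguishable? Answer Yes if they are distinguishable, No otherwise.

Every state is reachable, so we keep all 5.
P0 = {p2,p3,p4,p5} | {p1}.
On input p, block {p2,p3,p4,p5} splits into {p2,p5} and {p3,p4}.
No further refinement is possible. Final partition (3 blocks): {p2,p5} | {p1} | {p3,p4}.
p5 and p1 end up in different blocks, so they are distinguishable. For instance, the string 'ε' is accepted from only p5.

Yes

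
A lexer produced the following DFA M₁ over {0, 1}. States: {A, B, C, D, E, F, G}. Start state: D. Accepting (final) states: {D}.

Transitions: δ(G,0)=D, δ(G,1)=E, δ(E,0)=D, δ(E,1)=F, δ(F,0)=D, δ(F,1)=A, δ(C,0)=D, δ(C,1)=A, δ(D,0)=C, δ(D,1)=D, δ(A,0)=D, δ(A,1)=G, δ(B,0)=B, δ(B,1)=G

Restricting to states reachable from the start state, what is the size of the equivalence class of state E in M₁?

First remove the unreachable states {B}; 6 states remain.
Initial partition by acceptance: {D} | {A,C,E,F,G}.
Stable partition: {D} | {A,C,E,F,G} — 2 equivalence classes.
The equivalence class containing E is {A,C,E,F,G}, of size 5.

5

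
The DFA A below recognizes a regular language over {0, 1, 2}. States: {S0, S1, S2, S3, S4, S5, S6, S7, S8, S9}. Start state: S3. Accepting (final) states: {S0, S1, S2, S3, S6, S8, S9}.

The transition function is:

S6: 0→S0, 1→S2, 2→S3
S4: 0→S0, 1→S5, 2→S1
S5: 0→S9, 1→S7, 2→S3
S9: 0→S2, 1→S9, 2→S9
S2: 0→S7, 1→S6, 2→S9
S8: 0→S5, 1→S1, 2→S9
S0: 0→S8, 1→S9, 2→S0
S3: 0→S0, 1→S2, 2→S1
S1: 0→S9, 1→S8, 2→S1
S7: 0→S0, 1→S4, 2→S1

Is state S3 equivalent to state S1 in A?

All states are reachable from the start state.
P0 = {S0,S1,S2,S3,S6,S8,S9} | {S4,S5,S7}.
On input 0, block {S0,S1,S2,S3,S6,S8,S9} splits into {S0,S1,S3,S6,S9} and {S2,S8}.
Split {S0,S1,S3,S6,S9} by δ(·,0) → {S1,S3,S6} and {S0,S9}.
The partition is now stable with 4 blocks: {S1,S3,S6} | {S4,S5,S7} | {S2,S8} | {S0,S9}.
S3 and S1 lie in the same block of the stable partition, so they are equivalent — no string distinguishes them.

Yes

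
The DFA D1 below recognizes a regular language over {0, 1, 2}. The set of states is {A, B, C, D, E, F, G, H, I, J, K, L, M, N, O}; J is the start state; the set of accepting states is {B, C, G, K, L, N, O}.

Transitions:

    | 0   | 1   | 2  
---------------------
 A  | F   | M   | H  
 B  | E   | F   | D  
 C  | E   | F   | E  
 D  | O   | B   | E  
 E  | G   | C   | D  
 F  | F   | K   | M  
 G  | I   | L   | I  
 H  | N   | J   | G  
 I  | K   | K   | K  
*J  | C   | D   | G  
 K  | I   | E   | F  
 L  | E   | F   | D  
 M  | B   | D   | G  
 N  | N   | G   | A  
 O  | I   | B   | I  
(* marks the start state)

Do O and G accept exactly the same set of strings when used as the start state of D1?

Yes

First remove the unreachable states {A,H,N}; 12 states remain.
Initial partition by acceptance: {B,C,G,K,L,O} | {D,E,F,I,J,M}.
Split {B,C,G,K,L,O} by δ(·,1) → {B,C,K,L} and {G,O}.
Refine {D,E,F,I,J,M} on symbol 0: members go to different blocks, giving {I,J,M} and {D,E} and {F}.
On input 0, block {B,C,K,L} splits into {B,C,L} and {K}.
On input 0, block {I,J,M} splits into {J,M} and {I}.
No further refinement is possible. Final partition (7 blocks): {B,C,L} | {J,M} | {G,O} | {D,E} | {F} | {K} | {I}.
O and G lie in the same block of the stable partition, so they are equivalent — no string distinguishes them.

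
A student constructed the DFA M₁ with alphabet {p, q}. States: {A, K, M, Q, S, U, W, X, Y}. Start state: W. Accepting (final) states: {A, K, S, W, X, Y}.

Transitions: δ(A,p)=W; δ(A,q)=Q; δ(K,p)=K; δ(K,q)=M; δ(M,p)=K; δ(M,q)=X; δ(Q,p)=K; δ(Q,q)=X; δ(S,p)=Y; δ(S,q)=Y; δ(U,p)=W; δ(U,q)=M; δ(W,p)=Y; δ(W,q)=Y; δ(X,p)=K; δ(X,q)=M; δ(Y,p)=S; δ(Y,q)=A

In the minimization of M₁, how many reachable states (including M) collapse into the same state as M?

First remove the unreachable states {U}; 8 states remain.
Initial partition by acceptance: {A,K,S,W,X,Y} | {M,Q}.
Split {A,K,S,W,X,Y} by δ(·,q) → {S,W,Y} and {A,K,X}.
Split {S,W,Y} by δ(·,q) → {S,W} and {Y}.
Refine {A,K,X} on symbol p: members go to different blocks, giving {K,X} and {A}.
Stable partition: {S,W} | {M,Q} | {K,X} | {Y} | {A} — 5 equivalence classes.
The equivalence class containing M is {M,Q}, of size 2.

2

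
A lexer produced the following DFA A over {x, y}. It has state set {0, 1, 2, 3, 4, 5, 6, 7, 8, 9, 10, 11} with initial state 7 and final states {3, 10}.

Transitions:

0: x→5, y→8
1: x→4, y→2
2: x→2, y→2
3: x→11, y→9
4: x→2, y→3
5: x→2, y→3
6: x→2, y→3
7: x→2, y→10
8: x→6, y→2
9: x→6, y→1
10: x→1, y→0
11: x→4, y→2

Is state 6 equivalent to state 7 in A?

Every state is reachable, so we keep all 12.
Initial partition by acceptance: {3,10} | {0,1,2,4,5,6,7,8,9,11}.
Refine {0,1,2,4,5,6,7,8,9,11} on symbol y: members go to different blocks, giving {0,1,2,8,9,11} and {4,5,6,7}.
Refine {0,1,2,8,9,11} on symbol x: members go to different blocks, giving {0,1,8,9,11} and {2}.
On input y, block {0,1,8,9,11} splits into {1,8,11} and {0,9}.
Stable partition: {3,10} | {1,8,11} | {4,5,6,7} | {2} | {0,9} — 5 equivalence classes.
6 and 7 lie in the same block of the stable partition, so they are equivalent — no string distinguishes them.

Yes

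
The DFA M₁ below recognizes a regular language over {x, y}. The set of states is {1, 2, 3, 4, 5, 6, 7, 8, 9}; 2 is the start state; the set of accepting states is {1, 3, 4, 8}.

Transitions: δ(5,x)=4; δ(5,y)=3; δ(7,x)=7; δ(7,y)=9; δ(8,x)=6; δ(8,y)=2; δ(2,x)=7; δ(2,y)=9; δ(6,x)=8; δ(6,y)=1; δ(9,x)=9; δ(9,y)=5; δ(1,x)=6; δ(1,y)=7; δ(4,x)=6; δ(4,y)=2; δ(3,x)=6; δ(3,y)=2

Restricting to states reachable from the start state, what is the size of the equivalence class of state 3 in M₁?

Start with accepting vs non-accepting: {1,3,4,8} | {2,5,6,7,9}.
Split {2,5,6,7,9} by δ(·,x) → {2,7,9} and {5,6}.
Split {2,7,9} by δ(·,y) → {2,7} and {9}.
The partition is now stable with 4 blocks: {1,3,4,8} | {2,7} | {5,6} | {9}.
State 3 belongs to the block {1,3,4,8}, which has 4 states.

4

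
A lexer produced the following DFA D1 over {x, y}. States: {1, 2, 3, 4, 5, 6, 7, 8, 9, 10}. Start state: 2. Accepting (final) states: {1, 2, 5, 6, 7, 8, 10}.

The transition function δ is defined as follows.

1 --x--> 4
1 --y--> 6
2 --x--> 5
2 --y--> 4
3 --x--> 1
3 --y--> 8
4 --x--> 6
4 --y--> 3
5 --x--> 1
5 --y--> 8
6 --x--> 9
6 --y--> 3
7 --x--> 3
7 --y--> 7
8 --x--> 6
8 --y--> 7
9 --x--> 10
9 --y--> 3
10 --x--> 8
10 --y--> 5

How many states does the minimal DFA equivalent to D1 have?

10

Initial partition by acceptance: {1,2,5,6,7,8,10} | {3,4,9}.
Refine {1,2,5,6,7,8,10} on symbol x: members go to different blocks, giving {2,5,8,10} and {1,6,7}.
Refine {2,5,8,10} on symbol x: members go to different blocks, giving {2,10} and {5,8}.
Refine {2,10} on symbol y: members go to different blocks, giving {2} and {10}.
On input x, block {3,4,9} splits into {3,4} and {9}.
On input y, block {3,4} splits into {3} and {4}.
Split {1,6,7} by δ(·,x) → {1} and {6} and {7}.
On input x, block {5,8} splits into {5} and {8}.
No further refinement is possible. Final partition (10 blocks): {2} | {3} | {1} | {5} | {10} | {9} | {4} | {6} | {7} | {8}.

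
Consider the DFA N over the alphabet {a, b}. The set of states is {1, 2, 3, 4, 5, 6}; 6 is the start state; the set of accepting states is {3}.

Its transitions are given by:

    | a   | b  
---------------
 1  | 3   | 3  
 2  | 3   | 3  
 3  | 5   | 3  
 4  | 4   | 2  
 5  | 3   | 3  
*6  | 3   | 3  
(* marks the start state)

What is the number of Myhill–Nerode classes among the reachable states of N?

2

First remove the unreachable states {1,2,4}; 3 states remain.
P0 = {3} | {5,6}.
The partition is now stable with 2 blocks: {3} | {5,6}.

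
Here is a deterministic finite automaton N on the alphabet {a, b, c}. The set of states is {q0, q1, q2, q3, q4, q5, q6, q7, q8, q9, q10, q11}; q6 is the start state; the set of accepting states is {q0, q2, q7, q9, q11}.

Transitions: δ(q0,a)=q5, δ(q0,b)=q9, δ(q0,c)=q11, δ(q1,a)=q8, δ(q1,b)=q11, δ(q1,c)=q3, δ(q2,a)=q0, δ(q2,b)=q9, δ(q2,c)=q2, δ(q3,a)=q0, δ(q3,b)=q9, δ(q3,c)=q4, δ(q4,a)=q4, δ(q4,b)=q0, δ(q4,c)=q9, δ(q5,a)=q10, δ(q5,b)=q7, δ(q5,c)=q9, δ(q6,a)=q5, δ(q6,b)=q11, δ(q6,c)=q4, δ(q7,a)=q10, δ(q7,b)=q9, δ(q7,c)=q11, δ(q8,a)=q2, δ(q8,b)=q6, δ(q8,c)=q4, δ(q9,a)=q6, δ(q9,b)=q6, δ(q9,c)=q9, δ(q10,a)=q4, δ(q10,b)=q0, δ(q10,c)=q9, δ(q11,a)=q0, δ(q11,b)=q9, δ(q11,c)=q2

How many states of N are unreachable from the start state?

No path from q6 leads to q1, q3, q8; the other 9 states are all reachable.

3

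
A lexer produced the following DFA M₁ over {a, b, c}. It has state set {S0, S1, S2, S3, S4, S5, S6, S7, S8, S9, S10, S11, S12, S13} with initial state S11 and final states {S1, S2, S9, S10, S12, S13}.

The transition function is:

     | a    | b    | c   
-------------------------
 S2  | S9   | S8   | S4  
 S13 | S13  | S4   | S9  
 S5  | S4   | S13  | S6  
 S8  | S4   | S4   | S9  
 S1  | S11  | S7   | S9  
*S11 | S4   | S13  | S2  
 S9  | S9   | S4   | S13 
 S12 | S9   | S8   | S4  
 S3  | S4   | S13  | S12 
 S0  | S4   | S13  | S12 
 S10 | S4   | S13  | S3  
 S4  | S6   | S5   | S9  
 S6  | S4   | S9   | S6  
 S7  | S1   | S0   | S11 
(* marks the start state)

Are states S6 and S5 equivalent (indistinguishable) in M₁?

Reachable states from the start: {S2,S4,S5,S6,S8,S9,S11,S13}. Unreachable: {S0,S1,S3,S7,S10,S12} — drop them.
Initial partition by acceptance: {S2,S9,S13} | {S4,S5,S6,S8,S11}.
Split {S2,S9,S13} by δ(·,c) → {S9,S13} and {S2}.
Split {S4,S5,S6,S8,S11} by δ(·,b) → {S5,S6,S11} and {S4,S8}.
Split {S5,S6,S11} by δ(·,c) → {S5,S6} and {S11}.
On input a, block {S4,S8} splits into {S4} and {S8}.
Stable partition: {S9,S13} | {S5,S6} | {S2} | {S4} | {S11} | {S8} — 6 equivalence classes.
S6 and S5 lie in the same block of the stable partition, so they are equivalent — no string distinguishes them.

Yes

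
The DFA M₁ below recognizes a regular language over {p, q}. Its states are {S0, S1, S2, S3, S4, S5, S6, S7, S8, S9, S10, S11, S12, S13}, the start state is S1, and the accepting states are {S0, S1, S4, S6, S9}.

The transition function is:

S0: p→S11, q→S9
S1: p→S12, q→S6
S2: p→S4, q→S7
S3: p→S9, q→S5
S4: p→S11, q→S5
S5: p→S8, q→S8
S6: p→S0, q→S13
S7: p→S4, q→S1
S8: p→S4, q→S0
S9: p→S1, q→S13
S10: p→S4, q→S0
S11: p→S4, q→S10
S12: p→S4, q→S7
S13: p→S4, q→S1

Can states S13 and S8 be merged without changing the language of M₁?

States {S2,S3} cannot be reached from the start state, so discard them.
Start with accepting vs non-accepting: {S0,S1,S4,S6,S9} | {S5,S7,S8,S10,S11,S12,S13}.
On input p, block {S0,S1,S4,S6,S9} splits into {S0,S1,S4} and {S6,S9}.
Split {S0,S1,S4} by δ(·,q) → {S0,S1} and {S4}.
Refine {S5,S7,S8,S10,S11,S12,S13} on symbol p: members go to different blocks, giving {S7,S8,S10,S11,S12,S13} and {S5}.
Split {S7,S8,S10,S11,S12,S13} by δ(·,q) → {S7,S8,S10,S13} and {S11,S12}.
Stable partition: {S0,S1} | {S7,S8,S10,S13} | {S6,S9} | {S4} | {S5} | {S11,S12} — 6 equivalence classes.
S13 and S8 lie in the same block of the stable partition, so they are equivalent — no string distinguishes them.

Yes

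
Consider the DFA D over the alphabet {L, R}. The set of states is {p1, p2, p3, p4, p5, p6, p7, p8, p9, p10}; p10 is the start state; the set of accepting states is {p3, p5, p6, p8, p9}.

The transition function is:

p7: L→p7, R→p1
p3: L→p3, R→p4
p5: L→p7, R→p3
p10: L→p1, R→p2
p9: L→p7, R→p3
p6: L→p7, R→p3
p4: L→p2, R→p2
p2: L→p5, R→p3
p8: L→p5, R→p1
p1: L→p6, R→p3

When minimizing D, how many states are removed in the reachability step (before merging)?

Starting at p10 and following transitions, the reachable set is {p1, p2, p3, p4, p5, p6, p7, p10}. That leaves p8, p9 unreachable — 2 in total.

2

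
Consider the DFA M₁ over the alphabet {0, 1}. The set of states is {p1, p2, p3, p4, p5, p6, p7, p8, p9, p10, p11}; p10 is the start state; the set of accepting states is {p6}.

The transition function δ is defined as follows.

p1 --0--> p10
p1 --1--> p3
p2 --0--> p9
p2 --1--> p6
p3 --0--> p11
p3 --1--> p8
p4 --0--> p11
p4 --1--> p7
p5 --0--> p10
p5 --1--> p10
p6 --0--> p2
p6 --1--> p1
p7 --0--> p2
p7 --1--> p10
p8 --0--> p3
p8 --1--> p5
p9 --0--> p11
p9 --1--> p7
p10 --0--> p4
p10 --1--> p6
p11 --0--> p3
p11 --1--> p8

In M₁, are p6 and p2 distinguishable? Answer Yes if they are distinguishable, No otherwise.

All states are reachable from the start state.
Start with accepting vs non-accepting: {p6} | {p1,p2,p3,p4,p5,p7,p8,p9,p10,p11}.
Split {p1,p2,p3,p4,p5,p7,p8,p9,p10,p11} by δ(·,1) → {p1,p3,p4,p5,p7,p8,p9,p11} and {p2,p10}.
On input 0, block {p1,p3,p4,p5,p7,p8,p9,p11} splits into {p3,p4,p8,p9,p11} and {p1,p5,p7}.
On input 1, block {p3,p4,p8,p9,p11} splits into {p4,p8,p9} and {p3,p11}.
Refine {p1,p5,p7} on symbol 1: members go to different blocks, giving {p5,p7} and {p1}.
No further refinement is possible. Final partition (6 blocks): {p6} | {p4,p8,p9} | {p2,p10} | {p5,p7} | {p3,p11} | {p1}.
p6 and p2 end up in different blocks, so they are distinguishable. For instance, the string 'ε' is accepted from only p6.

Yes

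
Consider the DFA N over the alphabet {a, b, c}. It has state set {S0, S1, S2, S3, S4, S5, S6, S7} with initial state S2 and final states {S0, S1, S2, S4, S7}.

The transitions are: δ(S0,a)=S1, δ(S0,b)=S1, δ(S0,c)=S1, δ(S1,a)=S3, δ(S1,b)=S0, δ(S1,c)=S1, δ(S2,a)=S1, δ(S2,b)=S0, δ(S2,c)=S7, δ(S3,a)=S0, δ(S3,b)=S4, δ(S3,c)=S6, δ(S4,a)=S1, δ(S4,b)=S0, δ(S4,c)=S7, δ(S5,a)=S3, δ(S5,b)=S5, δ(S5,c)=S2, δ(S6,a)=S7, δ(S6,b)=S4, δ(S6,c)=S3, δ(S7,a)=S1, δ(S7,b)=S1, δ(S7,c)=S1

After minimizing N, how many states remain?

States {S5} cannot be reached from the start state, so discard them.
Initial partition by acceptance: {S0,S1,S2,S4,S7} | {S3,S6}.
On input a, block {S0,S1,S2,S4,S7} splits into {S0,S2,S4,S7} and {S1}.
Refine {S0,S2,S4,S7} on symbol b: members go to different blocks, giving {S0,S7} and {S2,S4}.
No further refinement is possible. Final partition (4 blocks): {S0,S7} | {S3,S6} | {S1} | {S2,S4}.

4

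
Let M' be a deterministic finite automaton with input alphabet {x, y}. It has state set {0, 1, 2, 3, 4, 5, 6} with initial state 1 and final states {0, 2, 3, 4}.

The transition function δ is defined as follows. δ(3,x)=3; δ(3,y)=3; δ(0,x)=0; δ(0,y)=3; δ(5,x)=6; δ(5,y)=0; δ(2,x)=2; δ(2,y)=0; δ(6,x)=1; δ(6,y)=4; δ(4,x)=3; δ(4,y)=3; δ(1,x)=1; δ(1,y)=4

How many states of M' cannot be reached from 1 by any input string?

No path from 1 leads to 0, 2, 5, 6; the other 3 states are all reachable.

4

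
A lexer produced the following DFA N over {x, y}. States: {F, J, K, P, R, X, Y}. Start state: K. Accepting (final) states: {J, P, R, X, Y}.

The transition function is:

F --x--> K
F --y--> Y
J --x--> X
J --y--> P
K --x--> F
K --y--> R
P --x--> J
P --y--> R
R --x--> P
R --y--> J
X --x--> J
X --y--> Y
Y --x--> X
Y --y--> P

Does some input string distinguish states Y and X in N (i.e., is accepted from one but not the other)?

P0 = {J,P,R,X,Y} | {F,K}.
No further refinement is possible. Final partition (2 blocks): {J,P,R,X,Y} | {F,K}.
Y and X lie in the same block of the stable partition, so they are equivalent — no string distinguishes them.

No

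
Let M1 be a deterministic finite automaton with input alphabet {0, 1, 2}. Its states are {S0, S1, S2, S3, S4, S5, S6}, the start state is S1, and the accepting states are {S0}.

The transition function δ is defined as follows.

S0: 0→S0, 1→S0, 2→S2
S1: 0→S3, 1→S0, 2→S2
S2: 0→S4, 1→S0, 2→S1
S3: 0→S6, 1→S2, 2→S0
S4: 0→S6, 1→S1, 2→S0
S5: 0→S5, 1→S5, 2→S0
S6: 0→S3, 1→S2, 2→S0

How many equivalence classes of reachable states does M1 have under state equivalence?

3

States {S5} cannot be reached from the start state, so discard them.
P0 = {S0} | {S1,S2,S3,S4,S6}.
Split {S1,S2,S3,S4,S6} by δ(·,1) → {S3,S4,S6} and {S1,S2}.
No further refinement is possible. Final partition (3 blocks): {S0} | {S3,S4,S6} | {S1,S2}.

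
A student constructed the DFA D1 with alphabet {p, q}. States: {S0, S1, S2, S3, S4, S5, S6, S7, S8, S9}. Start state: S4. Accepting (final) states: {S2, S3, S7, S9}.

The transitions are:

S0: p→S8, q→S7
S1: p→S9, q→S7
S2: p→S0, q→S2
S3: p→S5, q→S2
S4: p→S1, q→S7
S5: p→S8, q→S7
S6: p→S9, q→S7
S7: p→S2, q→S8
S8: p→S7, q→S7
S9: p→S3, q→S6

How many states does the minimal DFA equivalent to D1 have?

4

Start with accepting vs non-accepting: {S2,S3,S7,S9} | {S0,S1,S4,S5,S6,S8}.
Refine {S2,S3,S7,S9} on symbol p: members go to different blocks, giving {S2,S3} and {S7,S9}.
Split {S0,S1,S4,S5,S6,S8} by δ(·,p) → {S0,S4,S5} and {S1,S6,S8}.
No further refinement is possible. Final partition (4 blocks): {S2,S3} | {S0,S4,S5} | {S7,S9} | {S1,S6,S8}.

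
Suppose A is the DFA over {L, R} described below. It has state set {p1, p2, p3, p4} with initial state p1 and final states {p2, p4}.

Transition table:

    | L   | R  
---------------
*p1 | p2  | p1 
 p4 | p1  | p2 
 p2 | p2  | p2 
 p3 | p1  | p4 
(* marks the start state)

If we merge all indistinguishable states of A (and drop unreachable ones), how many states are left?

States {p3,p4} cannot be reached from the start state, so discard them.
P0 = {p2} | {p1}.
No further refinement is possible. Final partition (2 blocks): {p2} | {p1}.

2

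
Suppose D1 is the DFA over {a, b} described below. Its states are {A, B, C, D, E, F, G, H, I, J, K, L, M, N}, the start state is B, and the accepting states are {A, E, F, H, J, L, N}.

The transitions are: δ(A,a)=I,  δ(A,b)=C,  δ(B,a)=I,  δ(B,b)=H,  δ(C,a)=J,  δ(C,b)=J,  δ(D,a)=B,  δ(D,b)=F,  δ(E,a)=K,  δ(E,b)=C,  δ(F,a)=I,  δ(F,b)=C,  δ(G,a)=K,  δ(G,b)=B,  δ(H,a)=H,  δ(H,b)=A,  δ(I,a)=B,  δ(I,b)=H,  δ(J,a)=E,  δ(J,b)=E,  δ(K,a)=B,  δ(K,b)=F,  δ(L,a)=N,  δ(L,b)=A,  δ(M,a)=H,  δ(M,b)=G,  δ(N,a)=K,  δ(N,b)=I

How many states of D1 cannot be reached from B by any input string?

BFS from B reaches {A, B, C, E, F, H, I, J, K}; the 5 state(s) D, G, L, M, N are never visited.

5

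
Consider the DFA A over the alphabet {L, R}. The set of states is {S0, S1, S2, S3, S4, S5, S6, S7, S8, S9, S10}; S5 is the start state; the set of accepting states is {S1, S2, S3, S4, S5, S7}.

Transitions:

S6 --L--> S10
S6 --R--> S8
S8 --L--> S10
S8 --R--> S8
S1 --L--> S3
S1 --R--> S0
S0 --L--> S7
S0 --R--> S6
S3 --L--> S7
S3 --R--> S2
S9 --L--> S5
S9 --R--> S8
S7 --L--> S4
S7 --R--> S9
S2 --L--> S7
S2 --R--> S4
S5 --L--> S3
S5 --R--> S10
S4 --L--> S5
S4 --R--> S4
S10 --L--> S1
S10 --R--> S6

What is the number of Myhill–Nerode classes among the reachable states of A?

4

Start with accepting vs non-accepting: {S1,S2,S3,S4,S5,S7} | {S0,S6,S8,S9,S10}.
Split {S1,S2,S3,S4,S5,S7} by δ(·,R) → {S1,S5,S7} and {S2,S3,S4}.
Refine {S0,S6,S8,S9,S10} on symbol L: members go to different blocks, giving {S0,S9,S10} and {S6,S8}.
No further refinement is possible. Final partition (4 blocks): {S1,S5,S7} | {S0,S9,S10} | {S2,S3,S4} | {S6,S8}.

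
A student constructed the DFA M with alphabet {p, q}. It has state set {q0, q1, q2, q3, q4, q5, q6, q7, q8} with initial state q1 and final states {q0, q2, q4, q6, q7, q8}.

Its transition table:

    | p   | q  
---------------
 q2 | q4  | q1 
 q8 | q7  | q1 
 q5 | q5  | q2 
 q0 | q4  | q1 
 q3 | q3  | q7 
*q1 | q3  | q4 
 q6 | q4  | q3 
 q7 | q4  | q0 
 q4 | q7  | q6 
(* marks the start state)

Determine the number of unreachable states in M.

BFS from q1 reaches {q0, q1, q3, q4, q6, q7}; the 3 state(s) q2, q5, q8 are never visited.

3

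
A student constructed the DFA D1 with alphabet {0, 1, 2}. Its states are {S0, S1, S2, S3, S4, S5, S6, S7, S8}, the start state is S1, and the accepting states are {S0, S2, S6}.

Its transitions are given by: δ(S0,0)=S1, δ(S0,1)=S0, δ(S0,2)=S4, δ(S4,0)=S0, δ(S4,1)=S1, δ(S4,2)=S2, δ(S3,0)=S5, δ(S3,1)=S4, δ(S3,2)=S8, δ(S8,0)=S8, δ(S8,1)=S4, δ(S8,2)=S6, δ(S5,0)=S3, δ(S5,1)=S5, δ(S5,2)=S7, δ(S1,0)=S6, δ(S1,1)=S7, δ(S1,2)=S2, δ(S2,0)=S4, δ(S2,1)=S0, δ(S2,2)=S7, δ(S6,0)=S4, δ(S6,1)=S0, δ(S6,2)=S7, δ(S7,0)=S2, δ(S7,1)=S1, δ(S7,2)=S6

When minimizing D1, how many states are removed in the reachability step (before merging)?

3

No path from S1 leads to S3, S5, S8; the other 6 states are all reachable.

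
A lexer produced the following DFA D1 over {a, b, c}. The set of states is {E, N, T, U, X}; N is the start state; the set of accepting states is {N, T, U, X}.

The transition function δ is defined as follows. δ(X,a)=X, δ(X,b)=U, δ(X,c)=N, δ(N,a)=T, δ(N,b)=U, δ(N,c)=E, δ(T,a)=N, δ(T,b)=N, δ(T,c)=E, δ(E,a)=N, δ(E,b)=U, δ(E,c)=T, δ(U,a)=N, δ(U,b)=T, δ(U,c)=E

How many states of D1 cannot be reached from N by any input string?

No path from N leads to X; the other 4 states are all reachable.

1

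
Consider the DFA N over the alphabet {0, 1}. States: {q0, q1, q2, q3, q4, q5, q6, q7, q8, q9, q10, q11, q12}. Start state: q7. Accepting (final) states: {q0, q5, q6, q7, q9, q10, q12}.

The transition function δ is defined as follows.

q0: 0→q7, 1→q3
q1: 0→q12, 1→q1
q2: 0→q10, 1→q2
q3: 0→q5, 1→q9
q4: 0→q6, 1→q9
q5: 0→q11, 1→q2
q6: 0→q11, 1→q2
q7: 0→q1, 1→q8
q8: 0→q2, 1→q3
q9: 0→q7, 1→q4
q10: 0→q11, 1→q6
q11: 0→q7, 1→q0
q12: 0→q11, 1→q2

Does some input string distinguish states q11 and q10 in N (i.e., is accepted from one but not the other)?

Yes

Every state is reachable, so we keep all 13.
P0 = {q0,q5,q6,q7,q9,q10,q12} | {q1,q2,q3,q4,q8,q11}.
On input 0, block {q0,q5,q6,q7,q9,q10,q12} splits into {q5,q6,q7,q10,q12} and {q0,q9}.
Refine {q5,q6,q7,q10,q12} on symbol 1: members go to different blocks, giving {q5,q6,q7,q12} and {q10}.
On input 0, block {q1,q2,q3,q4,q8,q11} splits into {q1,q3,q4,q11} and {q2} and {q8}.
Split {q5,q6,q7,q12} by δ(·,1) → {q5,q6,q12} and {q7}.
Split {q1,q3,q4,q11} by δ(·,0) → {q1,q3,q4} and {q11}.
On input 1, block {q1,q3,q4} splits into {q3,q4} and {q1}.
No further refinement is possible. Final partition (9 blocks): {q5,q6,q12} | {q3,q4} | {q0,q9} | {q10} | {q2} | {q8} | {q7} | {q11} | {q1}.
q11 and q10 end up in different blocks, so they are distinguishable. For instance, the string 'ε' is accepted from only q10.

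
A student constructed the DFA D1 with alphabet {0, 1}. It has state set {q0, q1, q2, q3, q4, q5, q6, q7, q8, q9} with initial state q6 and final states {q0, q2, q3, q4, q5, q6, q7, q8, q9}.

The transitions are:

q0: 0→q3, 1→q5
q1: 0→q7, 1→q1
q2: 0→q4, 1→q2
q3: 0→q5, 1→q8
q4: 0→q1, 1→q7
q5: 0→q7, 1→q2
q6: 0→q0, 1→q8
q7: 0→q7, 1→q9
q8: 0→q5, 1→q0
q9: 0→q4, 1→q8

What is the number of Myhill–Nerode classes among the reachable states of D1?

Initial partition by acceptance: {q0,q2,q3,q4,q5,q6,q7,q8,q9} | {q1}.
Refine {q0,q2,q3,q4,q5,q6,q7,q8,q9} on symbol 0: members go to different blocks, giving {q0,q2,q3,q5,q6,q7,q8,q9} and {q4}.
Refine {q0,q2,q3,q5,q6,q7,q8,q9} on symbol 0: members go to different blocks, giving {q0,q3,q5,q6,q7,q8} and {q2,q9}.
Refine {q0,q3,q5,q6,q7,q8} on symbol 1: members go to different blocks, giving {q0,q3,q6,q8} and {q5,q7}.
Split {q0,q3,q6,q8} by δ(·,0) → {q0,q6} and {q3,q8}.
Refine {q0,q6} on symbol 0: members go to different blocks, giving {q0} and {q6}.
Split {q2,q9} by δ(·,1) → {q2} and {q9}.
Split {q5,q7} by δ(·,1) → {q5} and {q7}.
Refine {q3,q8} on symbol 1: members go to different blocks, giving {q3} and {q8}.
No further refinement is possible. Final partition (10 blocks): {q0} | {q1} | {q4} | {q2} | {q5} | {q3} | {q6} | {q9} | {q7} | {q8}.

10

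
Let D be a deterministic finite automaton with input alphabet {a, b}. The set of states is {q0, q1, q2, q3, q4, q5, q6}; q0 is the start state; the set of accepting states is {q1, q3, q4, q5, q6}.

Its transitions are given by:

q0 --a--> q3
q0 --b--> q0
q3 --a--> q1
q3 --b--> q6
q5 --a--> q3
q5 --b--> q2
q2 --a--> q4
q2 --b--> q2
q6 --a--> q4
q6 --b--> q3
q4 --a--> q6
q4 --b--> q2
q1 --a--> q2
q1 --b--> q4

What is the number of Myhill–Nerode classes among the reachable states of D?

6

States {q5} cannot be reached from the start state, so discard them.
Initial partition by acceptance: {q1,q3,q4,q6} | {q0,q2}.
Split {q1,q3,q4,q6} by δ(·,a) → {q3,q4,q6} and {q1}.
On input a, block {q3,q4,q6} splits into {q4,q6} and {q3}.
Refine {q4,q6} on symbol b: members go to different blocks, giving {q4} and {q6}.
Refine {q0,q2} on symbol a: members go to different blocks, giving {q0} and {q2}.
No further refinement is possible. Final partition (6 blocks): {q4} | {q0} | {q1} | {q3} | {q6} | {q2}.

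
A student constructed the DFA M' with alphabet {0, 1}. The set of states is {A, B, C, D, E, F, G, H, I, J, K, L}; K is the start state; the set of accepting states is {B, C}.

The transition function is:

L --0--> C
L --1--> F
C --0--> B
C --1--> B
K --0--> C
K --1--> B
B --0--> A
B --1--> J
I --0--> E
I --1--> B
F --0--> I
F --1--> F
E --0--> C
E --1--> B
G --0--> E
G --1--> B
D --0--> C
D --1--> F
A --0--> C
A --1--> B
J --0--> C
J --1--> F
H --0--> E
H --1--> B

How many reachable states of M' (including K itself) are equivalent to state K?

3

States {D,G,H,L} cannot be reached from the start state, so discard them.
Initial partition by acceptance: {B,C} | {A,E,F,I,J,K}.
Refine {B,C} on symbol 0: members go to different blocks, giving {B} and {C}.
Refine {A,E,F,I,J,K} on symbol 0: members go to different blocks, giving {A,E,J,K} and {F,I}.
Split {A,E,J,K} by δ(·,1) → {A,E,K} and {J}.
On input 0, block {F,I} splits into {F} and {I}.
The partition is now stable with 6 blocks: {B} | {A,E,K} | {C} | {F} | {J} | {I}.
State K belongs to the block {A,E,K}, which has 3 states.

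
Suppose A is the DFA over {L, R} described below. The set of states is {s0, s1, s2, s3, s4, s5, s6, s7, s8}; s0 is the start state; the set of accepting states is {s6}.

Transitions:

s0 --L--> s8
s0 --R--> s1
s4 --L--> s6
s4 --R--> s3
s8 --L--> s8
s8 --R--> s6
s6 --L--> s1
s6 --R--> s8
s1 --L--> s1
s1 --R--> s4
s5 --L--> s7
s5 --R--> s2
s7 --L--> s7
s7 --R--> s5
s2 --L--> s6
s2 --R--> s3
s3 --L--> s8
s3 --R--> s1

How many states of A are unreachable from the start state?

BFS from s0 reaches {s0, s1, s3, s4, s6, s8}; the 3 state(s) s2, s5, s7 are never visited.

3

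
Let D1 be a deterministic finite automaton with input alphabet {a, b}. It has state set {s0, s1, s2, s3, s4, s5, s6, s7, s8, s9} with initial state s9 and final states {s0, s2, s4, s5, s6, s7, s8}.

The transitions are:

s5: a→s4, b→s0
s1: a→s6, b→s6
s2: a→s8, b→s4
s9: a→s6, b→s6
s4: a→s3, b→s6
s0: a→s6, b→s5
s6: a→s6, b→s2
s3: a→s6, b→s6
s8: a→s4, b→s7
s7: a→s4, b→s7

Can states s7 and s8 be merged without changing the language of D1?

First remove the unreachable states {s0,s1,s5}; 7 states remain.
P0 = {s2,s4,s6,s7,s8} | {s3,s9}.
Split {s2,s4,s6,s7,s8} by δ(·,a) → {s2,s6,s7,s8} and {s4}.
Split {s2,s6,s7,s8} by δ(·,a) → {s2,s6} and {s7,s8}.
Refine {s2,s6} on symbol a: members go to different blocks, giving {s2} and {s6}.
Stable partition: {s2} | {s3,s9} | {s4} | {s7,s8} | {s6} — 5 equivalence classes.
s7 and s8 lie in the same block of the stable partition, so they are equivalent — no string distinguishes them.

Yes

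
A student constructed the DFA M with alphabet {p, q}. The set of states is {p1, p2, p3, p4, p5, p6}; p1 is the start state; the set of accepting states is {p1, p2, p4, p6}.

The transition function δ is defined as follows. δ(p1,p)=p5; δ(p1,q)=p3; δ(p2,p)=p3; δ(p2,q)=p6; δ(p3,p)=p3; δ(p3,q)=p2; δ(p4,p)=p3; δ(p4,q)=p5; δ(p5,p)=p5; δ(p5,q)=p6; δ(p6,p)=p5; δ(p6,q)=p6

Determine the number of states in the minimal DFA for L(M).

States {p4} cannot be reached from the start state, so discard them.
P0 = {p1,p2,p6} | {p3,p5}.
Split {p1,p2,p6} by δ(·,q) → {p2,p6} and {p1}.
Stable partition: {p2,p6} | {p3,p5} | {p1} — 3 equivalence classes.

3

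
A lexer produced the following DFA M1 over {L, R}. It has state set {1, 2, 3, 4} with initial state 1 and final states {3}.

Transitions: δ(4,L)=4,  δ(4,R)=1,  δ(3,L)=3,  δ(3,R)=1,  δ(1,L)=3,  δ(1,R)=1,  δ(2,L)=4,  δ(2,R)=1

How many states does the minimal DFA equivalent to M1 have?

First remove the unreachable states {2,4}; 2 states remain.
Initial partition by acceptance: {3} | {1}.
The partition is now stable with 2 blocks: {3} | {1}.

2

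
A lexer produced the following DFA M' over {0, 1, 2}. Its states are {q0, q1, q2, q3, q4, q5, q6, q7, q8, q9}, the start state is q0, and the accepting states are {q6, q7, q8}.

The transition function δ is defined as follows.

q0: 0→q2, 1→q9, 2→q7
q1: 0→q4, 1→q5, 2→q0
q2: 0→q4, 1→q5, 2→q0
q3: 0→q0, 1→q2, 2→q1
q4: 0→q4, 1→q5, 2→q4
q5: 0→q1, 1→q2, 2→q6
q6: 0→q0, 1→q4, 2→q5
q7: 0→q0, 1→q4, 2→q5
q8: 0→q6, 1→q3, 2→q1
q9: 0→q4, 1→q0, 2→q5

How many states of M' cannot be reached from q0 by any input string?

2

Starting at q0 and following transitions, the reachable set is {q0, q1, q2, q4, q5, q6, q7, q9}. That leaves q3, q8 unreachable — 2 in total.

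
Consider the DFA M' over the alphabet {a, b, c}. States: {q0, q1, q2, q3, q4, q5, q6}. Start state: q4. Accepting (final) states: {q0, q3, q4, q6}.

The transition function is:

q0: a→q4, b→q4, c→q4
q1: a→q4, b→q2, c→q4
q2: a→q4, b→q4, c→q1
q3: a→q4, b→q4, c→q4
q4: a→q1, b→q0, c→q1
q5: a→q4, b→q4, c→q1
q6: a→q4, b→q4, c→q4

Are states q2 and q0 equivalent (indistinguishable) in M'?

States {q3,q5,q6} cannot be reached from the start state, so discard them.
Start with accepting vs non-accepting: {q0,q4} | {q1,q2}.
Refine {q0,q4} on symbol a: members go to different blocks, giving {q0} and {q4}.
Refine {q1,q2} on symbol b: members go to different blocks, giving {q1} and {q2}.
No further refinement is possible. Final partition (4 blocks): {q0} | {q1} | {q4} | {q2}.
q2 and q0 end up in different blocks, so they are distinguishable. For instance, the string 'ε' is accepted from only q0.

No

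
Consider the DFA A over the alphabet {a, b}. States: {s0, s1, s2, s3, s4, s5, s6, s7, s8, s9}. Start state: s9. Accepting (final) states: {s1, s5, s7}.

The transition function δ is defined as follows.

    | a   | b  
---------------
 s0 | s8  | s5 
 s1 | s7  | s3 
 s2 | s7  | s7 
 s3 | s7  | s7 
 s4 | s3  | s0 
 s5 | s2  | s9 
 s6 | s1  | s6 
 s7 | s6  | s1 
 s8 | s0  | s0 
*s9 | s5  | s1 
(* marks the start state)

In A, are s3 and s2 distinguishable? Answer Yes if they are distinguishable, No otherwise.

No

States {s0,s4,s8} cannot be reached from the start state, so discard them.
Start with accepting vs non-accepting: {s1,s5,s7} | {s2,s3,s6,s9}.
Split {s1,s5,s7} by δ(·,a) → {s5,s7} and {s1}.
On input b, block {s5,s7} splits into {s5} and {s7}.
On input a, block {s2,s3,s6,s9} splits into {s2,s3} and {s6} and {s9}.
No further refinement is possible. Final partition (6 blocks): {s5} | {s2,s3} | {s1} | {s7} | {s6} | {s9}.
s3 and s2 lie in the same block of the stable partition, so they are equivalent — no string distinguishes them.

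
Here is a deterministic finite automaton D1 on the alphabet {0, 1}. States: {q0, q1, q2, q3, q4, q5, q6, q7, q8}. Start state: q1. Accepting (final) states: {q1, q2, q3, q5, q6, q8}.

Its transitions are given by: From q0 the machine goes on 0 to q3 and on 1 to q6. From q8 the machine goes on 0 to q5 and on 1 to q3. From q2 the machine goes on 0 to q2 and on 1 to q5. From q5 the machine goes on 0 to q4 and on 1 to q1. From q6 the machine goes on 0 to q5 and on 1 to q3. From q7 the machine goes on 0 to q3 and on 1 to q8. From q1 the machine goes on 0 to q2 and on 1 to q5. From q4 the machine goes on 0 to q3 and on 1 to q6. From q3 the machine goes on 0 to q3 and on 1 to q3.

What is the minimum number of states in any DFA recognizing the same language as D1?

5

Reachable states from the start: {q1,q2,q3,q4,q5,q6}. Unreachable: {q0,q7,q8} — drop them.
P0 = {q1,q2,q3,q5,q6} | {q4}.
Refine {q1,q2,q3,q5,q6} on symbol 0: members go to different blocks, giving {q1,q2,q3,q6} and {q5}.
Split {q1,q2,q3,q6} by δ(·,0) → {q1,q2,q3} and {q6}.
On input 1, block {q1,q2,q3} splits into {q1,q2} and {q3}.
The partition is now stable with 5 blocks: {q1,q2} | {q4} | {q5} | {q6} | {q3}.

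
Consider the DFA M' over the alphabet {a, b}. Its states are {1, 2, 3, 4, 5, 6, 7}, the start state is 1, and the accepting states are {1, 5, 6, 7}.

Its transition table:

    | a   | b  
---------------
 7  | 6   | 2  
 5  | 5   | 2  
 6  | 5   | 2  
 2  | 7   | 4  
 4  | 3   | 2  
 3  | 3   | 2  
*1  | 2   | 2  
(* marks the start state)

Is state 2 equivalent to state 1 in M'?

Every state is reachable, so we keep all 7.
P0 = {1,5,6,7} | {2,3,4}.
Refine {1,5,6,7} on symbol a: members go to different blocks, giving {5,6,7} and {1}.
Refine {2,3,4} on symbol a: members go to different blocks, giving {3,4} and {2}.
Stable partition: {5,6,7} | {3,4} | {1} | {2} — 4 equivalence classes.
2 and 1 end up in different blocks, so they are distinguishable. For instance, the string 'ε' is accepted from only 1.

No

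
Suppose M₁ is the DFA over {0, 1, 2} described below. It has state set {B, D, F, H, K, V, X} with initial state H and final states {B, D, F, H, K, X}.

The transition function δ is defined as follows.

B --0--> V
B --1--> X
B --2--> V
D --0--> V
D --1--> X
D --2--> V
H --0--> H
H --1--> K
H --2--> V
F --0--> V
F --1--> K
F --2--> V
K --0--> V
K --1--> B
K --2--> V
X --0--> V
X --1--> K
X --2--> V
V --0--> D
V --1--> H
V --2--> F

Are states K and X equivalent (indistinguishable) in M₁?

Yes

All states are reachable from the start state.
P0 = {B,D,F,H,K,X} | {V}.
Refine {B,D,F,H,K,X} on symbol 0: members go to different blocks, giving {B,D,F,K,X} and {H}.
No further refinement is possible. Final partition (3 blocks): {B,D,F,K,X} | {V} | {H}.
K and X lie in the same block of the stable partition, so they are equivalent — no string distinguishes them.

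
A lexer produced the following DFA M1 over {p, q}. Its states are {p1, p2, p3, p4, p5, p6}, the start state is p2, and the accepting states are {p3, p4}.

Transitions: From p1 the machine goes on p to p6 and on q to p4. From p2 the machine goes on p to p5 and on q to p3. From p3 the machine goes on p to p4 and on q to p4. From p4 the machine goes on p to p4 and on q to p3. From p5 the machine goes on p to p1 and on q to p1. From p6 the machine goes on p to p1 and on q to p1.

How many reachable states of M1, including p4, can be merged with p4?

All states are reachable from the start state.
Start with accepting vs non-accepting: {p3,p4} | {p1,p2,p5,p6}.
On input q, block {p1,p2,p5,p6} splits into {p1,p2} and {p5,p6}.
The partition is now stable with 3 blocks: {p3,p4} | {p1,p2} | {p5,p6}.
The equivalence class containing p4 is {p3,p4}, of size 2.

2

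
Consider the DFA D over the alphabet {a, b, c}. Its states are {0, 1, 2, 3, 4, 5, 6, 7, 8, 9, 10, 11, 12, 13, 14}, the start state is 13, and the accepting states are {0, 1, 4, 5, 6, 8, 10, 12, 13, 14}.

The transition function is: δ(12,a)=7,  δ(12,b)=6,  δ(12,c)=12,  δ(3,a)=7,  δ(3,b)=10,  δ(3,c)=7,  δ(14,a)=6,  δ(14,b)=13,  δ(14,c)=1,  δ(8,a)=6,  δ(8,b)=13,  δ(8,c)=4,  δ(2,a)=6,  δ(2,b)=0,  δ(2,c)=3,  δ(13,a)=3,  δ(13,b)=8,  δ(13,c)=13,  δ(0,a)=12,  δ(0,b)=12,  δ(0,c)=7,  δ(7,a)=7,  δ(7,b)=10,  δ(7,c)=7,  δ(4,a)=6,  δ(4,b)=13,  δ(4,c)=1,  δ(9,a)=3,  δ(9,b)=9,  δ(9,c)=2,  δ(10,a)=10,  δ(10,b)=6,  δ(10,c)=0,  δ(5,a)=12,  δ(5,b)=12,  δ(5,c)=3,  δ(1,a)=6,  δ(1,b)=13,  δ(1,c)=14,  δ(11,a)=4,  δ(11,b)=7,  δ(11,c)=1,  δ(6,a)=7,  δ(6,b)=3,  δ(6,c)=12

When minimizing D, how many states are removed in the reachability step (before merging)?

4

BFS from 13 reaches {0, 1, 3, 4, 6, 7, 8, 10, 12, 13, 14}; the 4 state(s) 2, 5, 9, 11 are never visited.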